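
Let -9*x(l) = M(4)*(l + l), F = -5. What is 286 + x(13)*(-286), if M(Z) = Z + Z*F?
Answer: -116402/9 ≈ -12934.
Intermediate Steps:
M(Z) = -4*Z (M(Z) = Z + Z*(-5) = Z - 5*Z = -4*Z)
x(l) = 32*l/9 (x(l) = -(-4*4)*(l + l)/9 = -(-16)*2*l/9 = -(-32)*l/9 = 32*l/9)
286 + x(13)*(-286) = 286 + ((32/9)*13)*(-286) = 286 + (416/9)*(-286) = 286 - 118976/9 = -116402/9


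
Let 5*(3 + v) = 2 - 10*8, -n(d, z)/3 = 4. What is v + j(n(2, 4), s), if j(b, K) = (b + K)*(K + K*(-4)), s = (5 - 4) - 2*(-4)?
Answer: 312/5 ≈ 62.400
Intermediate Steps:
n(d, z) = -12 (n(d, z) = -3*4 = -12)
v = -93/5 (v = -3 + (2 - 10*8)/5 = -3 + (2 - 80)/5 = -3 + (⅕)*(-78) = -3 - 78/5 = -93/5 ≈ -18.600)
s = 9 (s = 1 + 8 = 9)
j(b, K) = -3*K*(K + b) (j(b, K) = (K + b)*(K - 4*K) = (K + b)*(-3*K) = -3*K*(K + b))
v + j(n(2, 4), s) = -93/5 - 3*9*(9 - 12) = -93/5 - 3*9*(-3) = -93/5 + 81 = 312/5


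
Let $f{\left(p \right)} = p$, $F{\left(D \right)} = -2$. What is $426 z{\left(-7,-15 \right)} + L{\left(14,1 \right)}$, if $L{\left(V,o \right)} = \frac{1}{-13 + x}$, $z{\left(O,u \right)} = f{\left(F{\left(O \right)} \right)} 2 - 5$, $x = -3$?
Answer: $- \frac{61345}{16} \approx -3834.1$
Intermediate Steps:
$z{\left(O,u \right)} = -9$ ($z{\left(O,u \right)} = \left(-2\right) 2 - 5 = -4 - 5 = -9$)
$L{\left(V,o \right)} = - \frac{1}{16}$ ($L{\left(V,o \right)} = \frac{1}{-13 - 3} = \frac{1}{-16} = - \frac{1}{16}$)
$426 z{\left(-7,-15 \right)} + L{\left(14,1 \right)} = 426 \left(-9\right) - \frac{1}{16} = -3834 - \frac{1}{16} = - \frac{61345}{16}$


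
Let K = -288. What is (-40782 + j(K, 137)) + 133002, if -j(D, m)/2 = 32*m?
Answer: 83452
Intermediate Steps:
j(D, m) = -64*m
(-40782 + j(K, 137)) + 133002 = (-40782 - 64*137) + 133002 = (-40782 - 8768) + 133002 = -49550 + 133002 = 83452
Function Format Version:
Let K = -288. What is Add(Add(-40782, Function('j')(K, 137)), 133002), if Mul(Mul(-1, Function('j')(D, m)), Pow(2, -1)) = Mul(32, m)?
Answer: 83452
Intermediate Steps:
Function('j')(D, m) = Mul(-64, m) (Function('j')(D, m) = Mul(-2, Mul(32, m)) = Mul(-64, m))
Add(Add(-40782, Function('j')(K, 137)), 133002) = Add(Add(-40782, Mul(-64, 137)), 133002) = Add(Add(-40782, -8768), 133002) = Add(-49550, 133002) = 83452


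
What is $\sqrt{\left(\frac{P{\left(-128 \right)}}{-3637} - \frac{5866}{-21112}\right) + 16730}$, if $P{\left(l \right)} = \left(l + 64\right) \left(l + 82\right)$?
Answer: $\frac{\sqrt{125808920117840219}}{2742298} \approx 129.34$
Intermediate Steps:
$P{\left(l \right)} = \left(64 + l\right) \left(82 + l\right)$
$\sqrt{\left(\frac{P{\left(-128 \right)}}{-3637} - \frac{5866}{-21112}\right) + 16730} = \sqrt{\left(\frac{5248 + \left(-128\right)^{2} + 146 \left(-128\right)}{-3637} - \frac{5866}{-21112}\right) + 16730} = \sqrt{\left(\left(5248 + 16384 - 18688\right) \left(- \frac{1}{3637}\right) - - \frac{419}{1508}\right) + 16730} = \sqrt{\left(2944 \left(- \frac{1}{3637}\right) + \frac{419}{1508}\right) + 16730} = \sqrt{\left(- \frac{2944}{3637} + \frac{419}{1508}\right) + 16730} = \sqrt{- \frac{2915649}{5484596} + 16730} = \sqrt{\frac{91754375431}{5484596}} = \frac{\sqrt{125808920117840219}}{2742298}$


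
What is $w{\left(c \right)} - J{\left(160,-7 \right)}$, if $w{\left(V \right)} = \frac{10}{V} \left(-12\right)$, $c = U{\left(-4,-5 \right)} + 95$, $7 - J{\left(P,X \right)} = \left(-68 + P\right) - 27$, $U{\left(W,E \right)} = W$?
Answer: $\frac{5158}{91} \approx 56.681$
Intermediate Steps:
$J{\left(P,X \right)} = 102 - P$ ($J{\left(P,X \right)} = 7 - \left(\left(-68 + P\right) - 27\right) = 7 - \left(-95 + P\right) = 102 - P$)
$c = 91$ ($c = -4 + 95 = 91$)
$w{\left(V \right)} = - \frac{120}{V}$
$w{\left(c \right)} - J{\left(160,-7 \right)} = - \frac{120}{91} - \left(102 - 160\right) = \left(-120\right) \frac{1}{91} - \left(102 - 160\right) = - \frac{120}{91} - -58 = - \frac{120}{91} + 58 = \frac{5158}{91}$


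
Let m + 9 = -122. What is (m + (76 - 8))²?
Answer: 3969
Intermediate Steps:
m = -131 (m = -9 - 122 = -131)
(m + (76 - 8))² = (-131 + (76 - 8))² = (-131 + 68)² = (-63)² = 3969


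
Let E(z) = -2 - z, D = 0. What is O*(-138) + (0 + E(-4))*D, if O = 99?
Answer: -13662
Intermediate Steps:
O*(-138) + (0 + E(-4))*D = 99*(-138) + (0 + (-2 - 1*(-4)))*0 = -13662 + (0 + (-2 + 4))*0 = -13662 + (0 + 2)*0 = -13662 + 2*0 = -13662 + 0 = -13662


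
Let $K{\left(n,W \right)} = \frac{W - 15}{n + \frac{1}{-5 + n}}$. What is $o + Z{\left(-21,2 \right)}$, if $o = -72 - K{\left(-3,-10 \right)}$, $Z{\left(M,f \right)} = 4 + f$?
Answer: $-74$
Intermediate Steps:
$K{\left(n,W \right)} = \frac{-15 + W}{n + \frac{1}{-5 + n}}$
$o = -80$ ($o = -72 - \frac{75 - -45 - -50 - -30}{1 + \left(-3\right)^{2} - -15} = -72 - \frac{75 + 45 + 50 + 30}{1 + 9 + 15} = -72 - \frac{1}{25} \cdot 200 = -72 - 8 = -80$)
$o + Z{\left(-21,2 \right)} = -80 + \left(4 + 2\right) = -80 + 6 = -74$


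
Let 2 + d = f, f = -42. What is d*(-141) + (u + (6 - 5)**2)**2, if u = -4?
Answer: 6213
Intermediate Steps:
d = -44 (d = -2 - 42 = -44)
d*(-141) + (u + (6 - 5)**2)**2 = -44*(-141) + (-4 + (6 - 5)**2)**2 = 6204 + (-4 + 1**2)**2 = 6204 + (-4 + 1)**2 = 6204 + (-3)**2 = 6204 + 9 = 6213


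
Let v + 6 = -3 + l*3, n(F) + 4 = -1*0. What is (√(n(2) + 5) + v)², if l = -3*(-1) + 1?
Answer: 16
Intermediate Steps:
l = 4 (l = 3 + 1 = 4)
n(F) = -4 (n(F) = -4 - 1*0 = -4 + 0 = -4)
v = 3 (v = -6 + (-3 + 4*3) = -6 + (-3 + 12) = -6 + 9 = 3)
(√(n(2) + 5) + v)² = (√(-4 + 5) + 3)² = (√1 + 3)² = (1 + 3)² = 4² = 16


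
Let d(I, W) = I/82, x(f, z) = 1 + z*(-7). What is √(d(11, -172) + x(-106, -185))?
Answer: √8715206/82 ≈ 36.002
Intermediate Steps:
x(f, z) = 1 - 7*z
d(I, W) = I/82 (d(I, W) = I*(1/82) = I/82)
√(d(11, -172) + x(-106, -185)) = √((1/82)*11 + (1 - 7*(-185))) = √(11/82 + (1 + 1295)) = √(11/82 + 1296) = √(106283/82) = √8715206/82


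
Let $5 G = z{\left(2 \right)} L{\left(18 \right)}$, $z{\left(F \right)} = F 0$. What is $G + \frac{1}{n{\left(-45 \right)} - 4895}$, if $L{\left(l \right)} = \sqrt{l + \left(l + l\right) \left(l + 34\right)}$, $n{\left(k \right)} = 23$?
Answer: $- \frac{1}{4872} \approx -0.00020525$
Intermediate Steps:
$L{\left(l \right)} = \sqrt{l + 2 l \left(34 + l\right)}$
$z{\left(F \right)} = 0$
$G = 0$ ($G = \frac{0 \sqrt{18 \left(69 + 2 \cdot 18\right)}}{5} = \frac{0 \sqrt{18 \left(69 + 36\right)}}{5} = \frac{0 \sqrt{18 \cdot 105}}{5} = \frac{0 \sqrt{1890}}{5} = \frac{0 \cdot 3 \sqrt{210}}{5} = \frac{1}{5} \cdot 0 = 0$)
$G + \frac{1}{n{\left(-45 \right)} - 4895} = 0 + \frac{1}{23 - 4895} = 0 + \frac{1}{-4872} = 0 - \frac{1}{4872} = - \frac{1}{4872}$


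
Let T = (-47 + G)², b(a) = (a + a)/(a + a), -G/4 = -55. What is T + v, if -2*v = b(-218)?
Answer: 59857/2 ≈ 29929.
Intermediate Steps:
G = 220 (G = -4*(-55) = 220)
b(a) = 1 (b(a) = (2*a)/((2*a)) = (2*a)*(1/(2*a)) = 1)
v = -½ (v = -½*1 = -½ ≈ -0.50000)
T = 29929 (T = (-47 + 220)² = 173² = 29929)
T + v = 29929 - ½ = 59857/2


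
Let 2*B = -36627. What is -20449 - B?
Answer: -4271/2 ≈ -2135.5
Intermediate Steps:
B = -36627/2 (B = (1/2)*(-36627) = -36627/2 ≈ -18314.)
-20449 - B = -20449 - 1*(-36627/2) = -20449 + 36627/2 = -4271/2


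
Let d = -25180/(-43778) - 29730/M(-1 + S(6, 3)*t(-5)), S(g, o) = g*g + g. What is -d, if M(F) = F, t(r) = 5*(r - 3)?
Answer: -671923760/36795409 ≈ -18.261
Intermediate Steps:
t(r) = -15 + 5*r (t(r) = 5*(-3 + r) = -15 + 5*r)
S(g, o) = g + g² (S(g, o) = g² + g = g + g²)
d = 671923760/36795409 (d = -25180/(-43778) - 29730/(-1 + (6*(1 + 6))*(-15 + 5*(-5))) = -25180*(-1/43778) - 29730/(-1 + (6*7)*(-15 - 25)) = 12590/21889 - 29730/(-1 + 42*(-40)) = 12590/21889 - 29730/(-1 - 1680) = 12590/21889 - 29730/(-1681) = 12590/21889 - 29730*(-1/1681) = 12590/21889 + 29730/1681 = 671923760/36795409 ≈ 18.261)
-d = -1*671923760/36795409 = -671923760/36795409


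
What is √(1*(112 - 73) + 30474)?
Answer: √30513 ≈ 174.68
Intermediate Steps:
√(1*(112 - 73) + 30474) = √(1*39 + 30474) = √(39 + 30474) = √30513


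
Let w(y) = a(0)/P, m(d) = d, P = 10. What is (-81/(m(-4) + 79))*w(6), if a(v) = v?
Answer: 0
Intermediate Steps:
w(y) = 0 (w(y) = 0/10 = 0*(⅒) = 0)
(-81/(m(-4) + 79))*w(6) = -81/(-4 + 79)*0 = -81/75*0 = -81*1/75*0 = -27/25*0 = 0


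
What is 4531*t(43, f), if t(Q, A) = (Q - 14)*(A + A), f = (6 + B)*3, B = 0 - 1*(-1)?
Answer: 5518758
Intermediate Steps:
B = 1 (B = 0 + 1 = 1)
f = 21 (f = (6 + 1)*3 = 7*3 = 21)
t(Q, A) = 2*A*(-14 + Q) (t(Q, A) = (-14 + Q)*(2*A) = 2*A*(-14 + Q))
4531*t(43, f) = 4531*(2*21*(-14 + 43)) = 4531*(2*21*29) = 4531*1218 = 5518758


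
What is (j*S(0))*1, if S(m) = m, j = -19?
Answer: 0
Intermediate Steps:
(j*S(0))*1 = -19*0*1 = 0*1 = 0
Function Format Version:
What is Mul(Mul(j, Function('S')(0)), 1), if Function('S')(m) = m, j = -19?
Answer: 0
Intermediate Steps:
Mul(Mul(j, Function('S')(0)), 1) = Mul(Mul(-19, 0), 1) = Mul(0, 1) = 0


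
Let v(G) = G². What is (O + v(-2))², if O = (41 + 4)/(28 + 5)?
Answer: 3481/121 ≈ 28.769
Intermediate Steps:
O = 15/11 (O = 45/33 = 45*(1/33) = 15/11 ≈ 1.3636)
(O + v(-2))² = (15/11 + (-2)²)² = (15/11 + 4)² = (59/11)² = 3481/121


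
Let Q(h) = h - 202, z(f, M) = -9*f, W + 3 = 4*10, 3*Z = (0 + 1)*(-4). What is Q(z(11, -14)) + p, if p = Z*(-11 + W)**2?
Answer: -3607/3 ≈ -1202.3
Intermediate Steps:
Z = -4/3 (Z = ((0 + 1)*(-4))/3 = (1*(-4))/3 = (1/3)*(-4) = -4/3 ≈ -1.3333)
W = 37 (W = -3 + 4*10 = -3 + 40 = 37)
Q(h) = -202 + h
p = -2704/3 (p = -4*(-11 + 37)**2/3 = -4/3*26**2 = -4/3*676 = -2704/3 ≈ -901.33)
Q(z(11, -14)) + p = (-202 - 9*11) - 2704/3 = (-202 - 99) - 2704/3 = -301 - 2704/3 = -3607/3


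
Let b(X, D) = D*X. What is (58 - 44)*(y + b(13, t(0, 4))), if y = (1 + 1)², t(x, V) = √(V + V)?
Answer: 56 + 364*√2 ≈ 570.77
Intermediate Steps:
t(x, V) = √2*√V (t(x, V) = √(2*V) = √2*√V)
y = 4 (y = 2² = 4)
(58 - 44)*(y + b(13, t(0, 4))) = (58 - 44)*(4 + (√2*√4)*13) = 14*(4 + (√2*2)*13) = 14*(4 + (2*√2)*13) = 14*(4 + 26*√2) = 56 + 364*√2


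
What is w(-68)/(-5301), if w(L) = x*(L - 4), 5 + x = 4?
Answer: -8/589 ≈ -0.013582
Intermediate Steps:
x = -1 (x = -5 + 4 = -1)
w(L) = 4 - L (w(L) = -(L - 4) = -(-4 + L) = 4 - L)
w(-68)/(-5301) = (4 - 1*(-68))/(-5301) = (4 + 68)*(-1/5301) = 72*(-1/5301) = -8/589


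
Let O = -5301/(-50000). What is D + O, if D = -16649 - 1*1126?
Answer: -888744699/50000 ≈ -17775.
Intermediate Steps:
O = 5301/50000 (O = -5301*(-1/50000) = 5301/50000 ≈ 0.10602)
D = -17775 (D = -16649 - 1126 = -17775)
D + O = -17775 + 5301/50000 = -888744699/50000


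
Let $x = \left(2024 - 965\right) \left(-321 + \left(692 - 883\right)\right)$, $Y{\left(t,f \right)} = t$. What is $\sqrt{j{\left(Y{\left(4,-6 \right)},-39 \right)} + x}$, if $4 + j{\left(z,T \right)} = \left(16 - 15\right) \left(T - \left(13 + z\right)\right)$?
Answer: $6 i \sqrt{15063} \approx 736.39 i$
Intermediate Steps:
$j{\left(z,T \right)} = -17 + T - z$ ($j{\left(z,T \right)} = -4 + \left(16 - 15\right) \left(T - \left(13 + z\right)\right) = -4 + 1 \left(-13 + T - z\right) = -4 - \left(13 + z - T\right) = -17 + T - z$)
$x = -542208$ ($x = 1059 \left(-321 + \left(692 - 883\right)\right) = 1059 \left(-321 - 191\right) = 1059 \left(-512\right) = -542208$)
$\sqrt{j{\left(Y{\left(4,-6 \right)},-39 \right)} + x} = \sqrt{\left(-17 - 39 - 4\right) - 542208} = \sqrt{-60 - 542208} = \sqrt{-542268} = 6 i \sqrt{15063}$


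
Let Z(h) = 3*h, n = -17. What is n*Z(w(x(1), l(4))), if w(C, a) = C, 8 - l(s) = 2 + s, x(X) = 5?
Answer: -255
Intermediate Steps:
l(s) = 6 - s (l(s) = 8 - (2 + s) = 8 + (-2 - s) = 6 - s)
n*Z(w(x(1), l(4))) = -51*5 = -17*15 = -255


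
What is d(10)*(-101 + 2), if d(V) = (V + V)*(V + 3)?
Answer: -25740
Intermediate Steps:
d(V) = 2*V*(3 + V) (d(V) = (2*V)*(3 + V) = 2*V*(3 + V))
d(10)*(-101 + 2) = (2*10*(3 + 10))*(-101 + 2) = (2*10*13)*(-99) = 260*(-99) = -25740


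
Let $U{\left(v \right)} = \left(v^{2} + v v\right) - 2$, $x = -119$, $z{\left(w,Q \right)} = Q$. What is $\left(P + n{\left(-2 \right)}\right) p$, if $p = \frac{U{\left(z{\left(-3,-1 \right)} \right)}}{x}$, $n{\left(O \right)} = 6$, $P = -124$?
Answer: $0$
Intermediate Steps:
$U{\left(v \right)} = -2 + 2 v^{2}$ ($U{\left(v \right)} = \left(v^{2} + v^{2}\right) - 2 = 2 v^{2} - 2 = -2 + 2 v^{2}$)
$p = 0$ ($p = \frac{-2 + 2 \left(-1\right)^{2}}{-119} = \left(-2 + 2 \cdot 1\right) \left(- \frac{1}{119}\right) = \left(-2 + 2\right) \left(- \frac{1}{119}\right) = 0 \left(- \frac{1}{119}\right) = 0$)
$\left(P + n{\left(-2 \right)}\right) p = \left(-124 + 6\right) 0 = \left(-118\right) 0 = 0$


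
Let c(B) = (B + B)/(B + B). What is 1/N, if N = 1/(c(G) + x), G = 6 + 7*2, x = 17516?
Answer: 17517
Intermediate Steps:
G = 20 (G = 6 + 14 = 20)
c(B) = 1 (c(B) = (2*B)/((2*B)) = (2*B)*(1/(2*B)) = 1)
N = 1/17517 (N = 1/(1 + 17516) = 1/17517 ≈ 5.7087e-5)
1/N = 1/(1/17517) = 17517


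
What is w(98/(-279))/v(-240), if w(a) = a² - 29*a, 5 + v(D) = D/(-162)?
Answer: -42238/14415 ≈ -2.9301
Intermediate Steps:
v(D) = -5 - D/162 (v(D) = -5 + D/(-162) = -5 + D*(-1/162) = -5 - D/162)
w(a) = a² - 29*a
w(98/(-279))/v(-240) = ((98/(-279))*(-29 + 98/(-279)))/(-5 - 1/162*(-240)) = ((98*(-1/279))*(-29 + 98*(-1/279)))/(-5 + 40/27) = (-98*(-29 - 98/279)/279)/(-95/27) = -98/279*(-8189/279)*(-27/95) = (802522/77841)*(-27/95) = -42238/14415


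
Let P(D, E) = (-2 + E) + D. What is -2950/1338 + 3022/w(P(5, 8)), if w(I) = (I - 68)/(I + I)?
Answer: -4951319/4237 ≈ -1168.6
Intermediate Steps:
P(D, E) = -2 + D + E
w(I) = (-68 + I)/(2*I) (w(I) = (-68 + I)/((2*I)) = (-68 + I)*(1/(2*I)) = (-68 + I)/(2*I))
-2950/1338 + 3022/w(P(5, 8)) = -2950/1338 + 3022/(((-68 + (-2 + 5 + 8))/(2*(-2 + 5 + 8)))) = -2950*1/1338 + 3022/(((1/2)*(-68 + 11)/11)) = -1475/669 + 3022/(((1/2)*(1/11)*(-57))) = -1475/669 + 3022/(-57/22) = -1475/669 + 3022*(-22/57) = -1475/669 - 66484/57 = -4951319/4237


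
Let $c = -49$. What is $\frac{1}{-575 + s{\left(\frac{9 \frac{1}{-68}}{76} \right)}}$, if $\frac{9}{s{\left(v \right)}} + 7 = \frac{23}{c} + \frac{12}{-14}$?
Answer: $- \frac{136}{78347} \approx -0.0017359$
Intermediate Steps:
$s{\left(v \right)} = - \frac{147}{136}$ ($s{\left(v \right)} = \frac{9}{-7 + \left(\frac{23}{-49} + \frac{12}{-14}\right)} = \frac{9}{-7 + \left(23 \left(- \frac{1}{49}\right) + 12 \left(- \frac{1}{14}\right)\right)} = \frac{9}{-7 - \frac{65}{49}} = \frac{9}{- \frac{408}{49}} = 9 \left(- \frac{49}{408}\right) = - \frac{147}{136}$)
$\frac{1}{-575 + s{\left(\frac{9 \frac{1}{-68}}{76} \right)}} = \frac{1}{-575 - \frac{147}{136}} = \frac{1}{- \frac{78347}{136}} = - \frac{136}{78347}$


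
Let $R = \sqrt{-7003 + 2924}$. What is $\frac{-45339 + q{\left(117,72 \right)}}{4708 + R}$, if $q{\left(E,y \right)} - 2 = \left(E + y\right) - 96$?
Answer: $- \frac{213008752}{22169343} + \frac{45244 i \sqrt{4079}}{22169343} \approx -9.6083 + 0.13034 i$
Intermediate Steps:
$q{\left(E,y \right)} = -94 + E + y$ ($q{\left(E,y \right)} = 2 - \left(96 - E - y\right) = 2 + \left(-96 + E + y\right) = -94 + E + y$)
$R = i \sqrt{4079}$ ($R = \sqrt{-4079} = i \sqrt{4079} \approx 63.867 i$)
$\frac{-45339 + q{\left(117,72 \right)}}{4708 + R} = \frac{-45339 + \left(-94 + 117 + 72\right)}{4708 + i \sqrt{4079}} = \frac{-45339 + 95}{4708 + i \sqrt{4079}} = - \frac{45244}{4708 + i \sqrt{4079}}$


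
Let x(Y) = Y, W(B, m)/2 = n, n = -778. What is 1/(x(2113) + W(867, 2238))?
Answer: 1/557 ≈ 0.0017953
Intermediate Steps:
W(B, m) = -1556 (W(B, m) = 2*(-778) = -1556)
1/(x(2113) + W(867, 2238)) = 1/(2113 - 1556) = 1/557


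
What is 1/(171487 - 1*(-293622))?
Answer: 1/465109 ≈ 2.1500e-6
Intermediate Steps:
1/(171487 - 1*(-293622)) = 1/(171487 + 293622) = 1/465109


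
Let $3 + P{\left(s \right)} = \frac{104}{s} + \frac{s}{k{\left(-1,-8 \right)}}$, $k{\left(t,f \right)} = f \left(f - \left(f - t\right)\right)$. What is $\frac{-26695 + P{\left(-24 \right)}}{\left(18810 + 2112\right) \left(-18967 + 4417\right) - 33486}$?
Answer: $\frac{40058}{456672879} \approx 8.7717 \cdot 10^{-5}$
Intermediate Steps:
$k{\left(t,f \right)} = f t$
$P{\left(s \right)} = -3 + \frac{104}{s} + \frac{s}{8}$ ($P{\left(s \right)} = -3 + \left(\frac{104}{s} + \frac{s}{\left(-8\right) \left(-1\right)}\right) = -3 + \left(\frac{104}{s} + \frac{s}{8}\right) = -3 + \frac{104}{s} + \frac{s}{8}$)
$\frac{-26695 + P{\left(-24 \right)}}{\left(18810 + 2112\right) \left(-18967 + 4417\right) - 33486} = \frac{-26695 + \left(-3 + \frac{104}{-24} + \frac{1}{8} \left(-24\right)\right)}{\left(18810 + 2112\right) \left(-18967 + 4417\right) - 33486} = \frac{-26695 - \frac{31}{3}}{20922 \left(-14550\right) - 33486} = \frac{-26695 - \frac{31}{3}}{-304415100 - 33486} = \frac{-26695 - \frac{31}{3}}{-304448586} = \left(- \frac{80116}{3}\right) \left(- \frac{1}{304448586}\right) = \frac{40058}{456672879}$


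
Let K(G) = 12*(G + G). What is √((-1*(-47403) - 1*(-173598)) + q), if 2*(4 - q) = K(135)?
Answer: √219385 ≈ 468.39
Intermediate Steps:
K(G) = 24*G (K(G) = 12*(2*G) = 24*G)
q = -1616 (q = 4 - 12*135 = 4 - ½*3240 = 4 - 1620 = -1616)
√((-1*(-47403) - 1*(-173598)) + q) = √((-1*(-47403) - 1*(-173598)) - 1616) = √((47403 + 173598) - 1616) = √(221001 - 1616) = √219385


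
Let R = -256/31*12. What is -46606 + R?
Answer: -1447858/31 ≈ -46705.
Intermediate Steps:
R = -3072/31 (R = -256/31*12 = -3072/31 ≈ -99.097)
-46606 + R = -46606 - 3072/31 = -1447858/31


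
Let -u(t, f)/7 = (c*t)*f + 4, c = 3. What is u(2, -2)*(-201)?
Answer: -11256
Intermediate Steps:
u(t, f) = -28 - 21*f*t (u(t, f) = -7*((3*t)*f + 4) = -7*(3*f*t + 4) = -7*(4 + 3*f*t) = -28 - 21*f*t)
u(2, -2)*(-201) = (-28 - 21*(-2)*2)*(-201) = (-28 + 84)*(-201) = 56*(-201) = -11256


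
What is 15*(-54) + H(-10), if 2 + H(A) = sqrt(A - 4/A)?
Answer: -812 + 4*I*sqrt(15)/5 ≈ -812.0 + 3.0984*I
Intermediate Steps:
H(A) = -2 + sqrt(A - 4/A)
15*(-54) + H(-10) = 15*(-54) + (-2 + sqrt(-10 - 4/(-10))) = -810 + (-2 + sqrt(-10 - 4*(-1/10))) = -810 + (-2 + sqrt(-10 + 2/5)) = -810 + (-2 + sqrt(-48/5)) = -810 + (-2 + 4*I*sqrt(15)/5) = -812 + 4*I*sqrt(15)/5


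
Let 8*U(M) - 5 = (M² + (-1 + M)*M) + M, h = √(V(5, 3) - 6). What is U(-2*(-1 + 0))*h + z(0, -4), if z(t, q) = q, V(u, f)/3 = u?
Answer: 7/8 ≈ 0.87500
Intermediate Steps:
V(u, f) = 3*u
h = 3 (h = √(3*5 - 6) = √(15 - 6) = √9 = 3)
U(M) = 5/8 + M/8 + M²/8 + M*(-1 + M)/8 (U(M) = 5/8 + ((M² + (-1 + M)*M) + M)/8 = 5/8 + ((M² + M*(-1 + M)) + M)/8 = 5/8 + (M + M² + M*(-1 + M))/8 = 5/8 + (M/8 + M²/8 + M*(-1 + M)/8) = 5/8 + M/8 + M²/8 + M*(-1 + M)/8)
U(-2*(-1 + 0))*h + z(0, -4) = (5/8 + (-2*(-1 + 0))²/4)*3 - 4 = (5/8 + (-2*(-1))²/4)*3 - 4 = (5/8 + (¼)*2²)*3 - 4 = (5/8 + (¼)*4)*3 - 4 = (5/8 + 1)*3 - 4 = (13/8)*3 - 4 = 39/8 - 4 = 7/8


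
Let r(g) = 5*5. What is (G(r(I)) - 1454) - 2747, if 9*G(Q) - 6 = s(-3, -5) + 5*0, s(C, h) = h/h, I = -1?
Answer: -37802/9 ≈ -4200.2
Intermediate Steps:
s(C, h) = 1
r(g) = 25
G(Q) = 7/9 (G(Q) = 2/3 + (1 + 5*0)/9 = 2/3 + (1 + 0)/9 = 2/3 + (1/9)*1 = 2/3 + 1/9 = 7/9)
(G(r(I)) - 1454) - 2747 = (7/9 - 1454) - 2747 = -13079/9 - 2747 = -37802/9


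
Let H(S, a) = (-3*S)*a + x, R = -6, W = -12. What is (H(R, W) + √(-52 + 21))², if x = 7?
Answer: (209 - I*√31)² ≈ 43650.0 - 2327.3*I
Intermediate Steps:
H(S, a) = 7 - 3*S*a (H(S, a) = (-3*S)*a + 7 = -3*S*a + 7 = 7 - 3*S*a)
(H(R, W) + √(-52 + 21))² = ((7 - 3*(-6)*(-12)) + √(-52 + 21))² = ((7 - 216) + √(-31))² = (-209 + I*√31)²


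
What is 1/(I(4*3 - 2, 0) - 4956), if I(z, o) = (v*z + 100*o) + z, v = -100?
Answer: -1/5946 ≈ -0.00016818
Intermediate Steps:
I(z, o) = -99*z + 100*o (I(z, o) = (-100*z + 100*o) + z = -99*z + 100*o)
1/(I(4*3 - 2, 0) - 4956) = 1/((-99*(4*3 - 2) + 100*0) - 4956) = 1/((-99*(12 - 2) + 0) - 4956) = 1/((-99*10 + 0) - 4956) = 1/((-990 + 0) - 4956) = 1/(-990 - 4956) = 1/(-5946) = -1/5946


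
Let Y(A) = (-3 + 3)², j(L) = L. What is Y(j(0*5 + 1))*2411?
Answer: 0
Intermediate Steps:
Y(A) = 0 (Y(A) = 0² = 0)
Y(j(0*5 + 1))*2411 = 0*2411 = 0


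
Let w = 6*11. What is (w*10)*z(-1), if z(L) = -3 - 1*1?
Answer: -2640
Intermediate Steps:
z(L) = -4 (z(L) = -3 - 1 = -4)
w = 66
(w*10)*z(-1) = (66*10)*(-4) = 660*(-4) = -2640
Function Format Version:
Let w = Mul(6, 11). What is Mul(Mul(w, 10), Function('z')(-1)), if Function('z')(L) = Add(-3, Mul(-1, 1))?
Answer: -2640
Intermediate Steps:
Function('z')(L) = -4 (Function('z')(L) = Add(-3, -1) = -4)
w = 66
Mul(Mul(w, 10), Function('z')(-1)) = Mul(Mul(66, 10), -4) = Mul(660, -4) = -2640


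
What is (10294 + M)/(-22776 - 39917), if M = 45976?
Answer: -56270/62693 ≈ -0.89755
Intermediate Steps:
(10294 + M)/(-22776 - 39917) = (10294 + 45976)/(-22776 - 39917) = 56270/(-62693) = 56270*(-1/62693) = -56270/62693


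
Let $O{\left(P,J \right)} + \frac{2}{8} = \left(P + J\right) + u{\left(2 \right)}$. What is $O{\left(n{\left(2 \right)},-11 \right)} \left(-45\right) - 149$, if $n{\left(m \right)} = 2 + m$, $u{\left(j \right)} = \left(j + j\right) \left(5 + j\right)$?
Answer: $- \frac{4331}{4} \approx -1082.8$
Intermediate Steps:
$u{\left(j \right)} = 2 j \left(5 + j\right)$
$O{\left(P,J \right)} = \frac{111}{4} + J + P$ ($O{\left(P,J \right)} = - \frac{1}{4} + \left(\left(P + J\right) + 2 \cdot 2 \left(5 + 2\right)\right) = - \frac{1}{4} + \left(\left(J + P\right) + 2 \cdot 2 \cdot 7\right) = - \frac{1}{4} + \left(\left(J + P\right) + 28\right) = - \frac{1}{4} + \left(28 + J + P\right) = \frac{111}{4} + J + P$)
$O{\left(n{\left(2 \right)},-11 \right)} \left(-45\right) - 149 = \left(\frac{111}{4} - 11 + \left(2 + 2\right)\right) \left(-45\right) - 149 = \left(\frac{111}{4} - 11 + 4\right) \left(-45\right) - 149 = \frac{83}{4} \left(-45\right) - 149 = - \frac{3735}{4} - 149 = - \frac{4331}{4}$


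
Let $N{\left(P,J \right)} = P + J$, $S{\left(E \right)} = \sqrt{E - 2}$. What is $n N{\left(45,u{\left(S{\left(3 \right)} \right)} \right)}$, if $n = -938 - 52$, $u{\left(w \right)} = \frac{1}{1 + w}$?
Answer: $-45045$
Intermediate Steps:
$S{\left(E \right)} = \sqrt{-2 + E}$
$N{\left(P,J \right)} = J + P$
$n = -990$ ($n = -938 - 52 = -990$)
$n N{\left(45,u{\left(S{\left(3 \right)} \right)} \right)} = - 990 \left(\frac{1}{1 + \sqrt{-2 + 3}} + 45\right) = - 990 \left(\frac{1}{1 + \sqrt{1}} + 45\right) = - 990 \left(\frac{1}{1 + 1} + 45\right) = - 990 \left(\frac{1}{2} + 45\right) = \left(-990\right) \frac{91}{2} = -45045$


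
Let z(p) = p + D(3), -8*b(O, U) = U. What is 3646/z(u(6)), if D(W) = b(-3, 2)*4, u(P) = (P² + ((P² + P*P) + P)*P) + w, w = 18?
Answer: 3646/521 ≈ 6.9981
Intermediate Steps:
b(O, U) = -U/8
u(P) = 18 + P² + P*(P + 2*P²) (u(P) = (P² + ((P² + P*P) + P)*P) + 18 = (P² + ((P² + P²) + P)*P) + 18 = (P² + (2*P² + P)*P) + 18 = (P² + (P + 2*P²)*P) + 18 = (P² + P*(P + 2*P²)) + 18 = 18 + P² + P*(P + 2*P²))
D(W) = -1 (D(W) = -⅛*2*4 = -¼*4 = -1)
z(p) = -1 + p (z(p) = p - 1 = -1 + p)
3646/z(u(6)) = 3646/(-1 + (18 + 2*6² + 2*6³)) = 3646/(-1 + (18 + 2*36 + 2*216)) = 3646/(-1 + (18 + 72 + 432)) = 3646/(-1 + 522) = 3646/521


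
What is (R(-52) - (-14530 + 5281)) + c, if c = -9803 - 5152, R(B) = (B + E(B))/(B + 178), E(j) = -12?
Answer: -359510/63 ≈ -5706.5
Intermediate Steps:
R(B) = (-12 + B)/(178 + B) (R(B) = (B - 12)/(B + 178) = (-12 + B)/(178 + B))
c = -14955
(R(-52) - (-14530 + 5281)) + c = ((-12 - 52)/(178 - 52) - (-14530 + 5281)) - 14955 = (-64/126 - 1*(-9249)) - 14955 = ((1/126)*(-64) + 9249) - 14955 = (-32/63 + 9249) - 14955 = 582655/63 - 14955 = -359510/63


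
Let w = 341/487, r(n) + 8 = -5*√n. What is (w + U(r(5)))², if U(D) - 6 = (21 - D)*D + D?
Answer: 73256462564/237169 + 66306960*√5/487 ≈ 6.1333e+5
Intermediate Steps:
r(n) = -8 - 5*√n
w = 341/487 (w = 341*(1/487) = 341/487 ≈ 0.70020)
U(D) = 6 + D + D*(21 - D) (U(D) = 6 + ((21 - D)*D + D) = 6 + (D*(21 - D) + D) = 6 + (D + D*(21 - D)) = 6 + D + D*(21 - D))
(w + U(r(5)))² = (341/487 + (6 - (-8 - 5*√5)² + 22*(-8 - 5*√5)))² = (341/487 + (6 - (-8 - 5*√5)² + (-176 - 110*√5)))² = (341/487 + (-170 - (-8 - 5*√5)² - 110*√5))² = (-82449/487 - (-8 - 5*√5)² - 110*√5)²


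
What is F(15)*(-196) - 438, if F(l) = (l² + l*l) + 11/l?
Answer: -1331726/15 ≈ -88782.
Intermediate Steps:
F(l) = 2*l² + 11/l (F(l) = (l² + l²) + 11/l = 2*l² + 11/l)
F(15)*(-196) - 438 = ((11 + 2*15³)/15)*(-196) - 438 = ((11 + 2*3375)/15)*(-196) - 438 = ((11 + 6750)/15)*(-196) - 438 = ((1/15)*6761)*(-196) - 438 = (6761/15)*(-196) - 438 = -1325156/15 - 438 = -1331726/15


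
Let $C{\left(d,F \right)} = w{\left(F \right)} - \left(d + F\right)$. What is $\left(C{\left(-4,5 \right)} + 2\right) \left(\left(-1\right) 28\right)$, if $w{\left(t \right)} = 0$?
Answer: $-28$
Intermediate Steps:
$C{\left(d,F \right)} = - F - d$ ($C{\left(d,F \right)} = 0 - \left(d + F\right) = 0 - \left(F + d\right) = - F - d$)
$\left(C{\left(-4,5 \right)} + 2\right) \left(\left(-1\right) 28\right) = \left(\left(\left(-1\right) 5 - -4\right) + 2\right) \left(\left(-1\right) 28\right) = \left(\left(-5 + 4\right) + 2\right) \left(-28\right) = \left(-1 + 2\right) \left(-28\right) = 1 \left(-28\right) = -28$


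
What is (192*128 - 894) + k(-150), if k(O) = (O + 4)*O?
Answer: 45582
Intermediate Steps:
k(O) = O*(4 + O) (k(O) = (4 + O)*O = O*(4 + O))
(192*128 - 894) + k(-150) = (192*128 - 894) - 150*(4 - 150) = (24576 - 894) - 150*(-146) = 23682 + 21900 = 45582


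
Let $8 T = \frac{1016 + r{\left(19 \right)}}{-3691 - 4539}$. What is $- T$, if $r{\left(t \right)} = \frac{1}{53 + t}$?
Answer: $\frac{73153}{4740480} \approx 0.015432$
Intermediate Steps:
$T = - \frac{73153}{4740480}$ ($T = \frac{\left(1016 + \frac{1}{53 + 19}\right) \frac{1}{-3691 - 4539}}{8} = \frac{\left(1016 + \frac{1}{72}\right) \frac{1}{-8230}}{8} = \frac{\left(1016 + \frac{1}{72}\right) \left(- \frac{1}{8230}\right)}{8} = \frac{\frac{73153}{72} \left(- \frac{1}{8230}\right)}{8} = \frac{1}{8} \left(- \frac{73153}{592560}\right) = - \frac{73153}{4740480} \approx -0.015432$)
$- T = \left(-1\right) \left(- \frac{73153}{4740480}\right) = \frac{73153}{4740480}$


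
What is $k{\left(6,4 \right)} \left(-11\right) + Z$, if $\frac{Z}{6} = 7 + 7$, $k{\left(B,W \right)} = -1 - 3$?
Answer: $128$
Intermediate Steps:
$k{\left(B,W \right)} = -4$ ($k{\left(B,W \right)} = -1 - 3 = -4$)
$Z = 84$ ($Z = 6 \left(7 + 7\right) = 6 \cdot 14 = 84$)
$k{\left(6,4 \right)} \left(-11\right) + Z = \left(-4\right) \left(-11\right) + 84 = 44 + 84 = 128$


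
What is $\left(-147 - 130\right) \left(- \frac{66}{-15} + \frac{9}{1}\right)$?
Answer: $- \frac{18559}{5} \approx -3711.8$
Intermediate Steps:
$\left(-147 - 130\right) \left(- \frac{66}{-15} + \frac{9}{1}\right) = - 277 \left(\left(-66\right) \left(- \frac{1}{15}\right) + 9 \cdot 1\right) = - 277 \left(\frac{22}{5} + 9\right) = \left(-277\right) \frac{67}{5} = - \frac{18559}{5}$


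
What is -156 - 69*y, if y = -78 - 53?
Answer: 8883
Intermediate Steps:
y = -131
-156 - 69*y = -156 - 69*(-131) = -156 + 9039 = 8883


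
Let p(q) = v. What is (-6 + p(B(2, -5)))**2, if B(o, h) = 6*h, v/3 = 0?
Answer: 36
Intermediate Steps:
v = 0 (v = 3*0 = 0)
p(q) = 0
(-6 + p(B(2, -5)))**2 = (-6 + 0)**2 = (-6)**2 = 36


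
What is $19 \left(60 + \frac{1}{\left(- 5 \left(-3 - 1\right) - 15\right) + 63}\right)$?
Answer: $\frac{77539}{68} \approx 1140.3$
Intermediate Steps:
$19 \left(60 + \frac{1}{\left(- 5 \left(-3 - 1\right) - 15\right) + 63}\right) = 19 \left(60 + \frac{1}{\left(\left(-5\right) \left(-4\right) - 15\right) + 63}\right) = 19 \left(60 + \frac{1}{\left(20 - 15\right) + 63}\right) = 19 \left(60 + \frac{1}{5 + 63}\right) = 19 \left(60 + \frac{1}{68}\right) = 19 \cdot \frac{4081}{68} = \frac{77539}{68}$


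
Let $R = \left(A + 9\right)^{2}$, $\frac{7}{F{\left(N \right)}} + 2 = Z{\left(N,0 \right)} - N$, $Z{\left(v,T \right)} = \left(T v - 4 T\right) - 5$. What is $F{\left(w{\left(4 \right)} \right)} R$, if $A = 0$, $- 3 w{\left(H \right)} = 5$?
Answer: $- \frac{1701}{16} \approx -106.31$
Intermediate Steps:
$Z{\left(v,T \right)} = -5 - 4 T + T v$ ($Z{\left(v,T \right)} = \left(- 4 T + T v\right) - 5 = -5 - 4 T + T v$)
$w{\left(H \right)} = - \frac{5}{3}$ ($w{\left(H \right)} = \left(- \frac{1}{3}\right) 5 = - \frac{5}{3}$)
$F{\left(N \right)} = \frac{7}{-7 - N}$ ($F{\left(N \right)} = \frac{7}{-2 - \left(5 + N\right)} = \frac{7}{-7 - N}$)
$R = 81$ ($R = \left(0 + 9\right)^{2} = 9^{2} = 81$)
$F{\left(w{\left(4 \right)} \right)} R = - \frac{7}{7 - \frac{5}{3}} \cdot 81 = - \frac{7}{\frac{16}{3}} \cdot 81 = \left(-7\right) \frac{3}{16} \cdot 81 = \left(- \frac{21}{16}\right) 81 = - \frac{1701}{16}$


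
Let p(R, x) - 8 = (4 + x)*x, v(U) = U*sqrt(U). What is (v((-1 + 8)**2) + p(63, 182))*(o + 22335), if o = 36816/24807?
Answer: 6317307336561/8269 ≈ 7.6397e+8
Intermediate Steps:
o = 12272/8269 (o = 36816*(1/24807) = 12272/8269 ≈ 1.4841)
v(U) = U**(3/2)
p(R, x) = 8 + x*(4 + x) (p(R, x) = 8 + (4 + x)*x = 8 + x*(4 + x))
(v((-1 + 8)**2) + p(63, 182))*(o + 22335) = (((-1 + 8)**2)**(3/2) + (8 + 182**2 + 4*182))*(12272/8269 + 22335) = ((7**2)**(3/2) + (8 + 33124 + 728))*(184700387/8269) = (49**(3/2) + 33860)*(184700387/8269) = (343 + 33860)*(184700387/8269) = 34203*(184700387/8269) = 6317307336561/8269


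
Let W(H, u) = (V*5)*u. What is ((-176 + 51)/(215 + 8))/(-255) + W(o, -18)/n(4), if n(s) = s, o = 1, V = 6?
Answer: -1535330/11373 ≈ -135.00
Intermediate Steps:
W(H, u) = 30*u (W(H, u) = (6*5)*u = 30*u)
((-176 + 51)/(215 + 8))/(-255) + W(o, -18)/n(4) = ((-176 + 51)/(215 + 8))/(-255) + (30*(-18))/4 = -125/223*(-1/255) - 540*1/4 = -125*1/223*(-1/255) - 135 = -125/223*(-1/255) - 135 = 25/11373 - 135 = -1535330/11373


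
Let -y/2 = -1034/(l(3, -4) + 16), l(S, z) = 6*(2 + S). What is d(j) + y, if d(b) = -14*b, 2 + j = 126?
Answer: -38894/23 ≈ -1691.0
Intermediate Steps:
j = 124 (j = -2 + 126 = 124)
l(S, z) = 12 + 6*S
y = 1034/23 (y = -2*(-1034)/((12 + 6*3) + 16) = -2*(-1034)/((12 + 18) + 16) = -2*(-1034)/(30 + 16) = -2*(-1034)/46 = -(-1034)/23 = -2*(-517/23) = 1034/23 ≈ 44.957)
d(j) + y = -14*124 + 1034/23 = -1736 + 1034/23 = -38894/23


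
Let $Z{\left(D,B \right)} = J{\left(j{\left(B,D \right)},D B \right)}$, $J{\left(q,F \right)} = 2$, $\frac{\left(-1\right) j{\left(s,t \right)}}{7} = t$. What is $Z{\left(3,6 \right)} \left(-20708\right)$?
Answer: $-41416$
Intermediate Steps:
$j{\left(s,t \right)} = - 7 t$
$Z{\left(D,B \right)} = 2$
$Z{\left(3,6 \right)} \left(-20708\right) = 2 \left(-20708\right) = -41416$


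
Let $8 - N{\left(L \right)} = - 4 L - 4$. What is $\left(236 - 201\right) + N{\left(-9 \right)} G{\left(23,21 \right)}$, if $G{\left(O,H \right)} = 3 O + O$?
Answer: $-2173$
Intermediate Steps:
$N{\left(L \right)} = 12 + 4 L$ ($N{\left(L \right)} = 8 - \left(- 4 L - 4\right) = 8 - \left(-4 - 4 L\right) = 8 + \left(4 + 4 L\right) = 12 + 4 L$)
$G{\left(O,H \right)} = 4 O$
$\left(236 - 201\right) + N{\left(-9 \right)} G{\left(23,21 \right)} = \left(236 - 201\right) + \left(12 + 4 \left(-9\right)\right) 4 \cdot 23 = \left(236 - 201\right) + \left(12 - 36\right) 92 = 35 - 2208 = -2173$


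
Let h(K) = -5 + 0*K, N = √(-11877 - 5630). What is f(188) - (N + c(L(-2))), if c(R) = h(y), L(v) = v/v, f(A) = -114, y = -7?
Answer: -109 - I*√17507 ≈ -109.0 - 132.31*I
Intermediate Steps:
N = I*√17507 (N = √(-17507) = I*√17507 ≈ 132.31*I)
h(K) = -5 (h(K) = -5 + 0 = -5)
L(v) = 1
c(R) = -5
f(188) - (N + c(L(-2))) = -114 - (I*√17507 - 5) = -114 - (-5 + I*√17507) = -114 + (5 - I*√17507) = -109 - I*√17507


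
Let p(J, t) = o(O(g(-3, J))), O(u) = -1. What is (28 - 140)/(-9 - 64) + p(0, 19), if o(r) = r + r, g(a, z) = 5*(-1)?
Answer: -34/73 ≈ -0.46575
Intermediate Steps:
g(a, z) = -5
o(r) = 2*r
p(J, t) = -2 (p(J, t) = 2*(-1) = -2)
(28 - 140)/(-9 - 64) + p(0, 19) = (28 - 140)/(-9 - 64) - 2 = -112/(-73) - 2 = -112*(-1/73) - 2 = 112/73 - 2 = -34/73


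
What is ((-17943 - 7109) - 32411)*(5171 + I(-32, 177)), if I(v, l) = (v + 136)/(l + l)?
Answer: -52596975697/177 ≈ -2.9716e+8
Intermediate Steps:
I(v, l) = (136 + v)/(2*l) (I(v, l) = (136 + v)/((2*l)) = (136 + v)*(1/(2*l)) = (136 + v)/(2*l))
((-17943 - 7109) - 32411)*(5171 + I(-32, 177)) = ((-17943 - 7109) - 32411)*(5171 + (½)*(136 - 32)/177) = (-25052 - 32411)*(5171 + (½)*(1/177)*104) = -57463*(5171 + 52/177) = -57463*915319/177 = -52596975697/177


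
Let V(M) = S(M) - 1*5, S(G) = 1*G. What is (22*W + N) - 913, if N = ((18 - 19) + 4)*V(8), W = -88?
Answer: -2840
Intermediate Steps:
S(G) = G
V(M) = -5 + M (V(M) = M - 1*5 = M - 5 = -5 + M)
N = 9 (N = ((18 - 19) + 4)*(-5 + 8) = (-1 + 4)*3 = 3*3 = 9)
(22*W + N) - 913 = (22*(-88) + 9) - 913 = (-1936 + 9) - 913 = -1927 - 913 = -2840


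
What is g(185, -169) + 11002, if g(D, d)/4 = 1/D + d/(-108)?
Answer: 54986363/4995 ≈ 11008.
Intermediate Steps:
g(D, d) = 4/D - d/27 (g(D, d) = 4*(1/D + d/(-108)) = 4*(1/D + d*(-1/108)) = 4*(1/D - d/108) = 4/D - d/27)
g(185, -169) + 11002 = (4/185 - 1/27*(-169)) + 11002 = (4*(1/185) + 169/27) + 11002 = (4/185 + 169/27) + 11002 = 31373/4995 + 11002 = 54986363/4995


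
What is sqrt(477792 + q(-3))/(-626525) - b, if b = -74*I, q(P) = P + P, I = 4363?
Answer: 322862 - sqrt(477786)/626525 ≈ 3.2286e+5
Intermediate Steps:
q(P) = 2*P
b = -322862 (b = -74*4363 = -322862)
sqrt(477792 + q(-3))/(-626525) - b = sqrt(477792 + 2*(-3))/(-626525) - 1*(-322862) = sqrt(477792 - 6)*(-1/626525) + 322862 = sqrt(477786)*(-1/626525) + 322862 = -sqrt(477786)/626525 + 322862 = 322862 - sqrt(477786)/626525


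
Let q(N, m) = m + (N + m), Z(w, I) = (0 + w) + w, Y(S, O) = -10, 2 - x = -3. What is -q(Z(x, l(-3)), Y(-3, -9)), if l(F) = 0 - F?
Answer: 10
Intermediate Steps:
x = 5 (x = 2 - 1*(-3) = 2 + 3 = 5)
l(F) = -F
Z(w, I) = 2*w (Z(w, I) = w + w = 2*w)
q(N, m) = N + 2*m
-q(Z(x, l(-3)), Y(-3, -9)) = -(2*5 + 2*(-10)) = -(10 - 20) = -1*(-10) = 10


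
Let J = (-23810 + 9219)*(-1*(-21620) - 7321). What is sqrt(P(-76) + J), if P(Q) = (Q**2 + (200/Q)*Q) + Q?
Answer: 9*I*sqrt(2575689) ≈ 14444.0*I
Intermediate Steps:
J = -208636709 (J = -14591*(21620 - 7321) = -14591*14299 = -208636709)
P(Q) = 200 + Q + Q**2 (P(Q) = (Q**2 + 200) + Q = (200 + Q**2) + Q = 200 + Q + Q**2)
sqrt(P(-76) + J) = sqrt((200 - 76 + (-76)**2) - 208636709) = sqrt((200 - 76 + 5776) - 208636709) = sqrt(5900 - 208636709) = sqrt(-208630809) = 9*I*sqrt(2575689)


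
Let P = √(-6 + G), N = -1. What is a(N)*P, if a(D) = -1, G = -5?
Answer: -I*√11 ≈ -3.3166*I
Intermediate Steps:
P = I*√11 (P = √(-6 - 5) = √(-11) = I*√11 ≈ 3.3166*I)
a(N)*P = -I*√11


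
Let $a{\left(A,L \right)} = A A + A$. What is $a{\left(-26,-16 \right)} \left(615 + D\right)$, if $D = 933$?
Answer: $1006200$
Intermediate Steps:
$a{\left(A,L \right)} = A + A^{2}$ ($a{\left(A,L \right)} = A^{2} + A = A + A^{2}$)
$a{\left(-26,-16 \right)} \left(615 + D\right) = - 26 \left(1 - 26\right) \left(615 + 933\right) = \left(-26\right) \left(-25\right) 1548 = 650 \cdot 1548 = 1006200$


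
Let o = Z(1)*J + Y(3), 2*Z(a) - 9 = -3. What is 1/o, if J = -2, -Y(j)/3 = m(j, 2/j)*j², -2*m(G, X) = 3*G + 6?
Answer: 2/393 ≈ 0.0050891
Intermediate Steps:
Z(a) = 3 (Z(a) = 9/2 + (½)*(-3) = 9/2 - 3/2 = 3)
m(G, X) = -3 - 3*G/2 (m(G, X) = -(3*G + 6)/2 = -(6 + 3*G)/2 = -3 - 3*G/2)
Y(j) = -3*j²*(-3 - 3*j/2) (Y(j) = -3*(-3 - 3*j/2)*j² = -3*j²*(-3 - 3*j/2))
o = 393/2 (o = 3*(-2) + (9/2)*3²*(2 + 3) = -6 + (9/2)*9*5 = -6 + 405/2 = 393/2 ≈ 196.50)
1/o = 1/(393/2) = 2/393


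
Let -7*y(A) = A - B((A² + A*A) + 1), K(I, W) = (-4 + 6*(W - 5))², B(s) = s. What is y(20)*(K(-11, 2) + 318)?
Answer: 626362/7 ≈ 89480.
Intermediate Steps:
K(I, W) = (-34 + 6*W)² (K(I, W) = (-4 + 6*(-5 + W))² = (-4 + (-30 + 6*W))² = (-34 + 6*W)²)
y(A) = ⅐ - A/7 + 2*A²/7 (y(A) = -(A - ((A² + A*A) + 1))/7 = -(A - ((A² + A²) + 1))/7 = -(A - (2*A² + 1))/7 = -(A - (1 + 2*A²))/7 = -(A + (-1 - 2*A²))/7 = -(-1 + A - 2*A²)/7 = ⅐ - A/7 + 2*A²/7)
y(20)*(K(-11, 2) + 318) = (⅐ - ⅐*20 + (2/7)*20²)*(4*(-17 + 3*2)² + 318) = (⅐ - 20/7 + (2/7)*400)*(4*(-17 + 6)² + 318) = (⅐ - 20/7 + 800/7)*(4*(-11)² + 318) = 781*(4*121 + 318)/7 = 781*(484 + 318)/7 = (781/7)*802 = 626362/7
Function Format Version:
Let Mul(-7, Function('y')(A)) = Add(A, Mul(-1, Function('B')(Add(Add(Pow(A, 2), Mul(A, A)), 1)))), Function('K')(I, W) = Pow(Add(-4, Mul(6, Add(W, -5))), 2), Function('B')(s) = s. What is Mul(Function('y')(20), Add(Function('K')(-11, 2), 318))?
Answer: Rational(626362, 7) ≈ 89480.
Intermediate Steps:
Function('K')(I, W) = Pow(Add(-34, Mul(6, W)), 2) (Function('K')(I, W) = Pow(Add(-4, Mul(6, Add(-5, W))), 2) = Pow(Add(-4, Add(-30, Mul(6, W))), 2) = Pow(Add(-34, Mul(6, W)), 2))
Function('y')(A) = Add(Rational(1, 7), Mul(Rational(-1, 7), A), Mul(Rational(2, 7), Pow(A, 2))) (Function('y')(A) = Mul(Rational(-1, 7), Add(A, Mul(-1, Add(Add(Pow(A, 2), Mul(A, A)), 1)))) = Mul(Rational(-1, 7), Add(A, Mul(-1, Add(Add(Pow(A, 2), Pow(A, 2)), 1)))) = Mul(Rational(-1, 7), Add(A, Mul(-1, Add(Mul(2, Pow(A, 2)), 1)))) = Mul(Rational(-1, 7), Add(A, Mul(-1, Add(1, Mul(2, Pow(A, 2)))))) = Mul(Rational(-1, 7), Add(A, Add(-1, Mul(-2, Pow(A, 2))))) = Mul(Rational(-1, 7), Add(-1, A, Mul(-2, Pow(A, 2)))) = Add(Rational(1, 7), Mul(Rational(-1, 7), A), Mul(Rational(2, 7), Pow(A, 2))))
Mul(Function('y')(20), Add(Function('K')(-11, 2), 318)) = Mul(Add(Rational(1, 7), Mul(Rational(-1, 7), 20), Mul(Rational(2, 7), Pow(20, 2))), Add(Mul(4, Pow(Add(-17, Mul(3, 2)), 2)), 318)) = Mul(Add(Rational(1, 7), Rational(-20, 7), Mul(Rational(2, 7), 400)), Add(Mul(4, Pow(Add(-17, 6), 2)), 318)) = Mul(Add(Rational(1, 7), Rational(-20, 7), Rational(800, 7)), Add(Mul(4, Pow(-11, 2)), 318)) = Mul(Rational(781, 7), Add(Mul(4, 121), 318)) = Mul(Rational(781, 7), Add(484, 318)) = Mul(Rational(781, 7), 802) = Rational(626362, 7)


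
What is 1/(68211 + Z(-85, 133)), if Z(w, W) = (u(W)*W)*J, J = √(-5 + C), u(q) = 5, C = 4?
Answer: 68211/4653182746 - 665*I/4653182746 ≈ 1.4659e-5 - 1.4291e-7*I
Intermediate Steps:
J = I (J = √(-5 + 4) = √(-1) = I ≈ 1.0*I)
Z(w, W) = 5*I*W (Z(w, W) = (5*W)*I = 5*I*W)
1/(68211 + Z(-85, 133)) = 1/(68211 + 5*I*133) = 1/(68211 + 665*I) = (68211 - 665*I)/4653182746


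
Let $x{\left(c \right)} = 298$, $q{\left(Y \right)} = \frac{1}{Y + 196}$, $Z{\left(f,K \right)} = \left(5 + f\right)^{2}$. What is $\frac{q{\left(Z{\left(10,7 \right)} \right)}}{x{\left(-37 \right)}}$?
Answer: $\frac{1}{125458} \approx 7.9708 \cdot 10^{-6}$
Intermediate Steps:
$q{\left(Y \right)} = \frac{1}{196 + Y}$
$\frac{q{\left(Z{\left(10,7 \right)} \right)}}{x{\left(-37 \right)}} = \frac{1}{\left(196 + \left(5 + 10\right)^{2}\right) 298} = \frac{1}{196 + 15^{2}} \cdot \frac{1}{298} = \frac{1}{196 + 225} \cdot \frac{1}{298} = \frac{1}{421} \cdot \frac{1}{298} = \frac{1}{125458}$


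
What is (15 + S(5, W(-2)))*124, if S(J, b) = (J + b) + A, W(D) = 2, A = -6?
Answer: 1984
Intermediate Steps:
S(J, b) = -6 + J + b (S(J, b) = (J + b) - 6 = -6 + J + b)
(15 + S(5, W(-2)))*124 = (15 + (-6 + 5 + 2))*124 = (15 + 1)*124 = 16*124 = 1984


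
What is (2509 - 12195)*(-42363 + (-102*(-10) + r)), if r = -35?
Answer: 400787308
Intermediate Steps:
(2509 - 12195)*(-42363 + (-102*(-10) + r)) = (2509 - 12195)*(-42363 + (-102*(-10) - 35)) = -9686*(-42363 + (1020 - 35)) = -9686*(-42363 + 985) = -9686*(-41378) = 400787308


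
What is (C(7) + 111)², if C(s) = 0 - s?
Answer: 10816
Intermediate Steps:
C(s) = -s
(C(7) + 111)² = (-1*7 + 111)² = (-7 + 111)² = 104² = 10816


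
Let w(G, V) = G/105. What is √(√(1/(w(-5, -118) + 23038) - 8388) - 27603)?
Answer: √(-6460745405580027 + 483797*I*√1963291387949355)/483797 ≈ 0.27563 + 166.14*I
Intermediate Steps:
w(G, V) = G/105 (w(G, V) = G*(1/105) = G/105)
√(√(1/(w(-5, -118) + 23038) - 8388) - 27603) = √(√(1/((1/105)*(-5) + 23038) - 8388) - 27603) = √(√(1/(-1/21 + 23038) - 8388) - 27603) = √(√(1/(483797/21) - 8388) - 27603) = √(√(21/483797 - 8388) - 27603) = √(√(-4058089215/483797) - 27603) = √(I*√1963291387949355/483797 - 27603) = √(-27603 + I*√1963291387949355/483797)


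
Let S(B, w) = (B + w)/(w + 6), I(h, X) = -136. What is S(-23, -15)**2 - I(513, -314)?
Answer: 12460/81 ≈ 153.83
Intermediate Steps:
S(B, w) = (B + w)/(6 + w)
S(-23, -15)**2 - I(513, -314) = ((-23 - 15)/(6 - 15))**2 - 1*(-136) = (-38/(-9))**2 + 136 = (-1/9*(-38))**2 + 136 = (38/9)**2 + 136 = 1444/81 + 136 = 12460/81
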